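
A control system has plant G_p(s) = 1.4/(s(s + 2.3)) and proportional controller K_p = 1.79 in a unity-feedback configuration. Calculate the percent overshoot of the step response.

The closed-loop denominator s² + 2.3s + 2.506 gives ω_n = √2.506 = 1.583 and ζ = 2.3/(2ω_n) = 0.7265.
%OS = 100·exp(−πζ/√(1−ζ²)) = 100·exp(−π·0.7265/√0.4723) = 3.61%.

3.61%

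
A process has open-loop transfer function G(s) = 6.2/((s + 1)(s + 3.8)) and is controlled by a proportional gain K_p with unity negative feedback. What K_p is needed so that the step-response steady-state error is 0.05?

For a type-0 loop with proportional control, e_ss = 1/(1 + K_p·G(0)).
G(0) = 1.632. Require 1/(1 + K_p·1.632) = 0.05, so 1 + 1.632·K_p = 20.
K_p = (20 − 1)/1.632 = 11.6.

K_p = 11.6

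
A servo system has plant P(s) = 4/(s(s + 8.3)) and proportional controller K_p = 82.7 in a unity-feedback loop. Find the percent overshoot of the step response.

47.9%

From 1 + K_pP(s) = 0: s² + 8.3s + 330.8 = 0 ⇒ ω_n = 18.19, ζ = 0.2282.
%OS = 100·exp(−πζ/√(1−ζ²)) = 100·exp(−π·0.2282/√0.9479) = 47.9%.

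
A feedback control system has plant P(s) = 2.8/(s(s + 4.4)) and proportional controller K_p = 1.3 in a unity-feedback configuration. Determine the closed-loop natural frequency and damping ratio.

With unity feedback the closed-loop characteristic equation is s² + 4.4s + 1.3·2.8 = s² + 4.4s + 3.64 = 0.
Matching s² + 2ζω_n s + ω_n²: ω_n = √3.64 = 1.908 rad/s and 2ζω_n = 4.4, so ζ = 4.4/(2·1.908) = 1.15.

ω_n = 1.91 rad/s, ζ = 1.15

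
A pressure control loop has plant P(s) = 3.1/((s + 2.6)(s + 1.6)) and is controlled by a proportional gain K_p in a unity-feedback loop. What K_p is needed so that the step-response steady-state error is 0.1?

The loop is type 0, so e_ss(step) = 1/(1 + K_pos) with K_pos = K_p·P(0).
P(0) = 0.7452. Require 1/(1 + K_p·0.7452) = 0.1, so 1 + 0.7452·K_p = 10.
K_p = (10 − 1)/0.7452 = 12.1.

K_p = 12.1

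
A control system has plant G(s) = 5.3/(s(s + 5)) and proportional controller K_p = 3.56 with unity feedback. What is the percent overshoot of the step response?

Closed-loop characteristic equation: s² + 5s + 18.87 = 0, so ω_n = 4.344 rad/s and ζ = 5/(2·4.344) = 0.5755.
%OS = 100·exp(−πζ/√(1−ζ²)) = 100·exp(−π·0.5755/√0.6688) = 11%.

11%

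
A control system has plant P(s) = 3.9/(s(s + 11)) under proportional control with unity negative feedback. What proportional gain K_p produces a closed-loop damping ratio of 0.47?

Closed-loop characteristic equation: s² + 11s + K_p·3.9 = 0.
So ω_n = √(3.9K_p) and 2ζω_n = 11, giving ζ = 11/(2√(3.9K_p)).
Setting ζ = 0.47: √(3.9K_p) = 11/(2·0.47) = 11.7, so K_p = 136.9/3.9 = 35.1.

K_p = 35.1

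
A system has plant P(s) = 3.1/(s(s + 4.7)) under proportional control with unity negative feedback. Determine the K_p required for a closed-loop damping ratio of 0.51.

Closed-loop characteristic equation: s² + 4.7s + K_p·3.1 = 0.
So ω_n = √(3.1K_p) and 2ζω_n = 4.7, giving ζ = 4.7/(2√(3.1K_p)).
Setting ζ = 0.51: √(3.1K_p) = 4.7/(2·0.51) = 4.608, so K_p = 21.23/3.1 = 6.85.

K_p = 6.85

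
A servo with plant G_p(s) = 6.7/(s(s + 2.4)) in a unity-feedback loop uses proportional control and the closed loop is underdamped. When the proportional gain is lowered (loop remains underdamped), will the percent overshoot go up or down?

decrease

ζ = 2.4/(2√(6.7K_p)) rises as K_p falls; higher damping means less overshoot.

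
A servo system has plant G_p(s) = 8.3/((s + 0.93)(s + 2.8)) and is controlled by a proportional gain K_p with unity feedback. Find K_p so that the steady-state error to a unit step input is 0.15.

K_p = 1.78

For a type-0 loop with proportional control, e_ss = 1/(1 + K_p·G_p(0)).
G_p(0) = 3.187. Require 1/(1 + K_p·3.187) = 0.15, so 1 + 3.187·K_p = 6.667.
K_p = (6.667 − 1)/3.187 = 1.78.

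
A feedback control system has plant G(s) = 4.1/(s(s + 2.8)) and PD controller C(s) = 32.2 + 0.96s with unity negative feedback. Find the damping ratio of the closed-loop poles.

Forward path: (32.2 + 0.96s)·4.1/(s(s+2.8)). The closed-loop characteristic equation is s² + (2.8 + 4.1·0.96)s + 4.1·32.2 = 0.
That is s² + 6.736s + 132 = 0, so ω_n = 11.49 rad/s and ζ = 6.736/(2·11.49) = 0.2931.

ζ = 0.293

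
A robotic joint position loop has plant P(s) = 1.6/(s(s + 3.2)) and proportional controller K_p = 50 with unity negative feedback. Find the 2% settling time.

From 1 + K_pP(s) = 0: s² + 3.2s + 80 = 0 ⇒ ω_n = 8.944, ζ = 0.1789.
2% settling time T_s ≈ 4/(ζω_n) = 4/1.6 = 2.5 s.

T_s ≈ 2.5 s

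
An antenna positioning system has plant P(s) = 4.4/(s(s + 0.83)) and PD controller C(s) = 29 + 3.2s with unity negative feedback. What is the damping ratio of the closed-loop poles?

ζ = 0.66

Forward path: (29 + 3.2s)·4.4/(s(s+0.83)). The closed-loop characteristic equation is s² + (0.83 + 4.4·3.2)s + 4.4·29 = 0.
That is s² + 14.91s + 127.6 = 0, so ω_n = 11.3 rad/s and ζ = 14.91/(2·11.3) = 0.66.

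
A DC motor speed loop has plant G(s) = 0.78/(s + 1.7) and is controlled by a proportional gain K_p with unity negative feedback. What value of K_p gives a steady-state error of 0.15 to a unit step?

Steady-state error for a unit step on this type-0 loop is 1/(1 + K_p·G(0)).
G(0) = 0.4588. Require 1/(1 + K_p·0.4588) = 0.15, so 1 + 0.4588·K_p = 6.667.
K_p = (6.667 − 1)/0.4588 = 12.4.

K_p = 12.4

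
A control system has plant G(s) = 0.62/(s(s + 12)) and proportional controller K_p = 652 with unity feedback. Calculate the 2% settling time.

From 1 + K_pG(s) = 0: s² + 12s + 404.2 = 0 ⇒ ω_n = 20.11, ζ = 0.2984.
2% settling time T_s ≈ 4/(ζω_n) = 4/6 = 0.667 s.

T_s ≈ 0.667 s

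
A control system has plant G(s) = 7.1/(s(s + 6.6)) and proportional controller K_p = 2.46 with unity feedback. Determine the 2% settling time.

T_s ≈ 1.21 s

The closed-loop denominator s² + 6.6s + 17.47 gives ω_n = √17.47 = 4.179 and ζ = 6.6/(2ω_n) = 0.7896.
2% settling time T_s ≈ 4/(ζω_n) = 4/3.3 = 1.21 s.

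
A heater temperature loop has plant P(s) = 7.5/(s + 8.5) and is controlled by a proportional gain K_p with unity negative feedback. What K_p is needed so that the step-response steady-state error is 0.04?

K_p = 27.2

Steady-state error for a unit step on this type-0 loop is 1/(1 + K_p·P(0)).
P(0) = 0.8824. Require 1/(1 + K_p·0.8824) = 0.04, so 1 + 0.8824·K_p = 25.
K_p = (25 − 1)/0.8824 = 27.2.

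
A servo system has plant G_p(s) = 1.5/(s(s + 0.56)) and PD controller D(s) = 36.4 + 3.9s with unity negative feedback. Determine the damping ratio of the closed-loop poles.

Forward path: (36.4 + 3.9s)·1.5/(s(s+0.56)). The closed-loop characteristic equation is s² + (0.56 + 1.5·3.9)s + 1.5·36.4 = 0.
That is s² + 6.41s + 54.6 = 0, so ω_n = 7.389 rad/s and ζ = 6.41/(2·7.389) = 0.4337.

ζ = 0.434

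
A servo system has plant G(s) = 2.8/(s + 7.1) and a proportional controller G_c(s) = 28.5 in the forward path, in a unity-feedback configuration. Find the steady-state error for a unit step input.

0.0817

The loop is type 0. Static position error constant K_pos = G_c(0)·G(0) = 28.5·0.3944 = 11.24.
Steady-state error to a unit step: e_ss = 1/(1+K_pos) = 1/12.24 = 0.0817.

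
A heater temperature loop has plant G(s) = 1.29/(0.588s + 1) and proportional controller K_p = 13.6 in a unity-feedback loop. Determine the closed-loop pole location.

Closed loop: T(s) = K_p·G/(1+K_p·G) = 17.54/(0.588s + 1 + 17.54), with pole at s = −(1 + 17.54)/0.588 = −31.54.

s = -31.54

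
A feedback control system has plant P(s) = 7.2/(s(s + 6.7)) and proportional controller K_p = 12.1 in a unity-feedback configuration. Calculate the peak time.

T_p = 0.361 s

From 1 + K_pP(s) = 0: s² + 6.7s + 87.12 = 0 ⇒ ω_n = 9.334, ζ = 0.3589.
Damped frequency ω_d = ω_n√(1−ζ²) = 8.712 rad/s, so peak time T_p = π/ω_d = 0.361 s.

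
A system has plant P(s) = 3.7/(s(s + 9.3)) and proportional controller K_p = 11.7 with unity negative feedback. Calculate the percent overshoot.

4.34%

Closed-loop characteristic equation: s² + 9.3s + 43.29 = 0, so ω_n = 6.58 rad/s and ζ = 9.3/(2·6.58) = 0.7067.
%OS = 100·exp(−πζ/√(1−ζ²)) = 100·exp(−π·0.7067/√0.5005) = 4.34%.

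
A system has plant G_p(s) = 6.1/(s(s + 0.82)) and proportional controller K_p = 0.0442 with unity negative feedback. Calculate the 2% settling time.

The closed-loop denominator s² + 0.82s + 0.2696 gives ω_n = √0.2696 = 0.5192 and ζ = 0.82/(2ω_n) = 0.7896.
2% settling time T_s ≈ 4/(ζω_n) = 4/0.41 = 9.76 s.

T_s ≈ 9.76 s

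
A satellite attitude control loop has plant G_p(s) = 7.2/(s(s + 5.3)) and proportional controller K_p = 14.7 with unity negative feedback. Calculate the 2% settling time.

From 1 + K_pG_p(s) = 0: s² + 5.3s + 105.8 = 0 ⇒ ω_n = 10.29, ζ = 0.2576.
2% settling time T_s ≈ 4/(ζω_n) = 4/2.65 = 1.51 s.

T_s ≈ 1.51 s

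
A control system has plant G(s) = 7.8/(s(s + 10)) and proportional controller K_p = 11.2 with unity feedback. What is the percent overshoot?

The closed-loop denominator s² + 10s + 87.36 gives ω_n = √87.36 = 9.347 and ζ = 10/(2ω_n) = 0.535.
%OS = 100·exp(−πζ/√(1−ζ²)) = 100·exp(−π·0.535/√0.7138) = 13.7%.

13.7%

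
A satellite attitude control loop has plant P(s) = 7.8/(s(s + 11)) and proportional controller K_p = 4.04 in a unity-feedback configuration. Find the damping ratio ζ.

ζ = 0.98

The closed-loop denominator is s(s+11) + 4.04·7.8 = s² + 11s + 31.51.
So ω_n² = 31.51 ⇒ ω_n = 5.614 rad/s, and ζ = 11/(2ω_n) = 0.98.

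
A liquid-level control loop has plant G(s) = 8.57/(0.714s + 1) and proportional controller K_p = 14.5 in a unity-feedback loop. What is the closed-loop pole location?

s = -175.4

Closed loop: T(s) = K_p·G/(1+K_p·G) = 124.3/(0.714s + 1 + 124.3), with pole at s = −(1 + 124.3)/0.714 = −175.4.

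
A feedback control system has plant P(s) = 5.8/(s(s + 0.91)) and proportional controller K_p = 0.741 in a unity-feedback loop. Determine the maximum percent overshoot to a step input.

49.3%

The closed-loop denominator s² + 0.91s + 4.298 gives ω_n = √4.298 = 2.073 and ζ = 0.91/(2ω_n) = 0.2195.
%OS = 100·exp(−πζ/√(1−ζ²)) = 100·exp(−π·0.2195/√0.9518) = 49.3%.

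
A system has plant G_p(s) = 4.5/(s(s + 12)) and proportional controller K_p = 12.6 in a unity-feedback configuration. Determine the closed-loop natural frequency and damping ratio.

ω_n = 7.53 rad/s, ζ = 0.797

With unity feedback the closed-loop characteristic equation is s² + 12s + 12.6·4.5 = s² + 12s + 56.7 = 0.
Matching s² + 2ζω_n s + ω_n²: ω_n = √56.7 = 7.53 rad/s and 2ζω_n = 12, so ζ = 12/(2·7.53) = 0.797.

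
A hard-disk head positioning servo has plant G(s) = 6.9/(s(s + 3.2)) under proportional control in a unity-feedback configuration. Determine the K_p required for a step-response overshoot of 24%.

K_p = 2.17

From %OS = 100·exp(−πζ/√(1−ζ²)) = 24%, ζ = −ln(0.24)/√(π²+ln²(0.24)) = 0.4136.
Characteristic equation s² + 3.2s + 6.9K_p = 0 gives ζ = 3.2/(2√(6.9K_p)).
Setting ζ = 0.4136: √(6.9K_p) = 3.2/(2·0.4136) = 3.869, so K_p = 14.97/6.9 = 2.17.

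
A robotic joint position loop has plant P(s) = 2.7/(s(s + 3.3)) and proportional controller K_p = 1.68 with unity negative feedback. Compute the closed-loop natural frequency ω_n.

The closed-loop denominator is s(s+3.3) + 1.68·2.7 = s² + 3.3s + 4.536.
So ω_n² = 4.536 ⇒ ω_n = 2.13 rad/s, and ζ = 3.3/(2ω_n) = 0.775.

ω_n = 2.13 rad/s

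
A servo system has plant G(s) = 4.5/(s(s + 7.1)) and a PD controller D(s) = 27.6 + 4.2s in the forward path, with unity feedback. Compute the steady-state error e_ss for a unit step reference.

0

The open loop D(s)G(s) has a pole at the origin (type 1), so the static position error constant is infinite and e_ss = 1/(1+∞) = 0.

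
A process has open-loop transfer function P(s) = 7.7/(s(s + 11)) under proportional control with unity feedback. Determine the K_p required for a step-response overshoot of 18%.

K_p = 17.1

From %OS = 100·exp(−πζ/√(1−ζ²)) = 18%, ζ = −ln(0.18)/√(π²+ln²(0.18)) = 0.4791.
Characteristic equation s² + 11s + 7.7K_p = 0 gives ζ = 11/(2√(7.7K_p)).
Setting ζ = 0.4791: √(7.7K_p) = 11/(2·0.4791) = 11.48, so K_p = 131.8/7.7 = 17.1.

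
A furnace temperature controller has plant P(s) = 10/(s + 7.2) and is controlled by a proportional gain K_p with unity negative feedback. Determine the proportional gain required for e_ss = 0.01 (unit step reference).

The loop is type 0, so e_ss(step) = 1/(1 + K_pos) with K_pos = K_p·P(0).
P(0) = 1.389. Require 1/(1 + K_p·1.389) = 0.01, so 1 + 1.389·K_p = 100.
K_p = (100 − 1)/1.389 = 71.3.

K_p = 71.3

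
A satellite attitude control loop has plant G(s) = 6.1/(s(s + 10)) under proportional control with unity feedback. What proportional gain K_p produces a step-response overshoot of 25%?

K_p = 25.1

From %OS = 100·exp(−πζ/√(1−ζ²)) = 25%, ζ = −ln(0.25)/√(π²+ln²(0.25)) = 0.4037.
Characteristic equation s² + 10s + 6.1K_p = 0 gives ζ = 10/(2√(6.1K_p)).
Setting ζ = 0.4037: √(6.1K_p) = 10/(2·0.4037) = 12.39, so K_p = 153.4/6.1 = 25.1.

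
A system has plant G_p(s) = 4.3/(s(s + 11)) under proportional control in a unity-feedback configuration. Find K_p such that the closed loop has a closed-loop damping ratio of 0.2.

Closed-loop characteristic equation: s² + 11s + K_p·4.3 = 0.
So ω_n = √(4.3K_p) and 2ζω_n = 11, giving ζ = 11/(2√(4.3K_p)).
Setting ζ = 0.2: √(4.3K_p) = 11/(2·0.2) = 27.5, so K_p = 756.2/4.3 = 176.

K_p = 176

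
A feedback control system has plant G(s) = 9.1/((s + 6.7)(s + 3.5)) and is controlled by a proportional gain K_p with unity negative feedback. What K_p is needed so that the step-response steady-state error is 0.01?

K_p = 255

The loop is type 0, so e_ss(step) = 1/(1 + K_pos) with K_pos = K_p·G(0).
G(0) = 0.3881. Require 1/(1 + K_p·0.3881) = 0.01, so 1 + 0.3881·K_p = 100.
K_p = (100 − 1)/0.3881 = 255.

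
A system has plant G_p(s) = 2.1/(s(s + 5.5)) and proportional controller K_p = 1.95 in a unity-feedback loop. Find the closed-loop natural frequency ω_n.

With unity feedback the closed-loop characteristic equation is s² + 5.5s + 1.95·2.1 = s² + 5.5s + 4.095 = 0.
So ω_n² = 4.095 ⇒ ω_n = 2.024 rad/s, and ζ = 5.5/(2ω_n) = 1.36.

ω_n = 2.02 rad/s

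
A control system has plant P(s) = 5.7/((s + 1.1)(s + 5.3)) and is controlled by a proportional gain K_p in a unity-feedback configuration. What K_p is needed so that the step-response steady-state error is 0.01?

K_p = 101

Steady-state error for a unit step on this type-0 loop is 1/(1 + K_p·P(0)).
P(0) = 0.9777. Require 1/(1 + K_p·0.9777) = 0.01, so 1 + 0.9777·K_p = 100.
K_p = (100 − 1)/0.9777 = 101.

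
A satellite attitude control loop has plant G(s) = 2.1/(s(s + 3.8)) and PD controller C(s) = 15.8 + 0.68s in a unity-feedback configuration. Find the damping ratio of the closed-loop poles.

Forward path: (15.8 + 0.68s)·2.1/(s(s+3.8)). The closed-loop characteristic equation is s² + (3.8 + 2.1·0.68)s + 2.1·15.8 = 0.
That is s² + 5.228s + 33.18 = 0, so ω_n = 5.76 rad/s and ζ = 5.228/(2·5.76) = 0.4538.

ζ = 0.454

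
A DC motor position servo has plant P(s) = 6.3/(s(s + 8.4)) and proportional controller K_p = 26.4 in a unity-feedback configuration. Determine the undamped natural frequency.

1 + K_p·P(s) = 0 gives s² + 8.4s + 166.3 = 0.
So ω_n² = 166.3 ⇒ ω_n = 12.9 rad/s, and ζ = 8.4/(2ω_n) = 0.326.

ω_n = 12.9 rad/s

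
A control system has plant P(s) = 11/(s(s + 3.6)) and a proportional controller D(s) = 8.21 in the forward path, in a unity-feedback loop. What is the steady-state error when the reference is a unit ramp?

0.0399

The loop has one pole at the origin (type 1). Velocity error constant K_v = lim_{s→0} s·D(s)P(s) = 8.21·11/3.6 = 25.09.
Steady-state error to a unit ramp: e_ss = 1/K_v = 0.0399.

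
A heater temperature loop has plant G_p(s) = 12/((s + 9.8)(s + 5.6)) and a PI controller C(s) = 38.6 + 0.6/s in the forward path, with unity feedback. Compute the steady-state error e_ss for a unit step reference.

The open loop C(s)G_p(s) has a pole at the origin (type 1), so the static position error constant is infinite and e_ss = 1/(1+∞) = 0.

0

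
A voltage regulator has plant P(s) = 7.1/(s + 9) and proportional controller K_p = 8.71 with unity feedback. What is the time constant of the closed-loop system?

Closed-loop transfer function: T(s) = K_p·P(s)/(1 + K_p·P(s)) = 61.84/(s + 9 + 61.84) = 61.84/(s + 70.84).
Time constant τ = 1/70.84 = 0.0141 s.

τ = 0.0141 s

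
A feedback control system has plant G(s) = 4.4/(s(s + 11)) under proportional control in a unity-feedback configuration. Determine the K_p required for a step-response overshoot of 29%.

From %OS = 100·exp(−πζ/√(1−ζ²)) = 29%, ζ = −ln(0.29)/√(π²+ln²(0.29)) = 0.3666.
Characteristic equation s² + 11s + 4.4K_p = 0 gives ζ = 11/(2√(4.4K_p)).
Setting ζ = 0.3666: √(4.4K_p) = 11/(2·0.3666) = 15, so K_p = 225.1/4.4 = 51.2.

K_p = 51.2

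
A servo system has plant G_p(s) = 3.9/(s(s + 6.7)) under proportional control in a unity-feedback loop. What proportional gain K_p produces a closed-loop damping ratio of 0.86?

Closed-loop characteristic equation: s² + 6.7s + K_p·3.9 = 0.
So ω_n = √(3.9K_p) and 2ζω_n = 6.7, giving ζ = 6.7/(2√(3.9K_p)).
Setting ζ = 0.86: √(3.9K_p) = 6.7/(2·0.86) = 3.895, so K_p = 15.17/3.9 = 3.89.

K_p = 3.89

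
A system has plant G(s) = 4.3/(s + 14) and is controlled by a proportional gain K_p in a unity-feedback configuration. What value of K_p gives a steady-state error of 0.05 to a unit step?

K_p = 61.9

For a type-0 loop with proportional control, e_ss = 1/(1 + K_p·G(0)).
G(0) = 0.3071. Require 1/(1 + K_p·0.3071) = 0.05, so 1 + 0.3071·K_p = 20.
K_p = (20 − 1)/0.3071 = 61.9.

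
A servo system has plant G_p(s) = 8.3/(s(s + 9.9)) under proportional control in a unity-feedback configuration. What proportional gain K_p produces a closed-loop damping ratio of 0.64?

K_p = 7.21

Closed-loop characteristic equation: s² + 9.9s + K_p·8.3 = 0.
So ω_n = √(8.3K_p) and 2ζω_n = 9.9, giving ζ = 9.9/(2√(8.3K_p)).
Setting ζ = 0.64: √(8.3K_p) = 9.9/(2·0.64) = 7.734, so K_p = 59.82/8.3 = 7.21.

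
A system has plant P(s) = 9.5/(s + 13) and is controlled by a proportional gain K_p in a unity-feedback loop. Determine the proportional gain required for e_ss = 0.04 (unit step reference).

The loop is type 0, so e_ss(step) = 1/(1 + K_pos) with K_pos = K_p·P(0).
P(0) = 0.7308. Require 1/(1 + K_p·0.7308) = 0.04, so 1 + 0.7308·K_p = 25.
K_p = (25 − 1)/0.7308 = 32.8.

K_p = 32.8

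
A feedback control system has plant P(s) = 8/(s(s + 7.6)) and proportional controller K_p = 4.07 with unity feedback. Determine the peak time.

From 1 + K_pP(s) = 0: s² + 7.6s + 32.56 = 0 ⇒ ω_n = 5.706, ζ = 0.6659.
Damped frequency ω_d = ω_n√(1−ζ²) = 4.257 rad/s, so peak time T_p = π/ω_d = 0.738 s.

T_p = 0.738 s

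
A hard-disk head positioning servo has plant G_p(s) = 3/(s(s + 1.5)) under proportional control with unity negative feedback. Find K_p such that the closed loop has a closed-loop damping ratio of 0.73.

Closed-loop characteristic equation: s² + 1.5s + K_p·3 = 0.
So ω_n = √(3K_p) and 2ζω_n = 1.5, giving ζ = 1.5/(2√(3K_p)).
Setting ζ = 0.73: √(3K_p) = 1.5/(2·0.73) = 1.027, so K_p = 1.056/3 = 0.352.

K_p = 0.352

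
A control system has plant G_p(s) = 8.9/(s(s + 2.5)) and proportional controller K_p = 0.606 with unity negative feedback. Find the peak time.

The closed-loop denominator s² + 2.5s + 5.393 gives ω_n = √5.393 = 2.322 and ζ = 2.5/(2ω_n) = 0.5382.
Damped frequency ω_d = ω_n√(1−ζ²) = 1.957 rad/s, so peak time T_p = π/ω_d = 1.61 s.

T_p = 1.61 s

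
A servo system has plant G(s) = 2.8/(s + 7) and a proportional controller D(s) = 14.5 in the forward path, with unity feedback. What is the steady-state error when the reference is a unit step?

0.147

The loop is type 0. Static position error constant K_pos = D(0)·G(0) = 14.5·0.4 = 5.8.
Steady-state error to a unit step: e_ss = 1/(1+K_pos) = 1/6.8 = 0.147.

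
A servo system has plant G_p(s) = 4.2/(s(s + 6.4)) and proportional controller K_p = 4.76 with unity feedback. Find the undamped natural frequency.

ω_n = 4.47 rad/s

With unity feedback the closed-loop characteristic equation is s² + 6.4s + 4.76·4.2 = s² + 6.4s + 19.99 = 0.
Matching s² + 2ζω_n s + ω_n²: ω_n = √19.99 = 4.471 rad/s and 2ζω_n = 6.4, so ζ = 6.4/(2·4.471) = 0.716.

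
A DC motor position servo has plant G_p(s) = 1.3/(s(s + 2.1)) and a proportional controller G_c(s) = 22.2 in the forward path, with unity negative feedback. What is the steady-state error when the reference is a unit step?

0

The open loop G_c(s)G_p(s) has a pole at the origin (type 1), so the static position error constant is infinite and e_ss = 1/(1+∞) = 0.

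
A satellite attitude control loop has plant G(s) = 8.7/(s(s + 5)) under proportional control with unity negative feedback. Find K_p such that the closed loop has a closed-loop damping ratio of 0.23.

Closed-loop characteristic equation: s² + 5s + K_p·8.7 = 0.
So ω_n = √(8.7K_p) and 2ζω_n = 5, giving ζ = 5/(2√(8.7K_p)).
Setting ζ = 0.23: √(8.7K_p) = 5/(2·0.23) = 10.87, so K_p = 118.1/8.7 = 13.6.

K_p = 13.6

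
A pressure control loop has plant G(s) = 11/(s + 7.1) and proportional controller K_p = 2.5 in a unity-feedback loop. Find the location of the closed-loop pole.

Closed-loop transfer function: T(s) = K_p·G(s)/(1 + K_p·G(s)) = 27.5/(s + 7.1 + 27.5) = 27.5/(s + 34.6).
The closed-loop pole is at s = −34.6.

s = -34.6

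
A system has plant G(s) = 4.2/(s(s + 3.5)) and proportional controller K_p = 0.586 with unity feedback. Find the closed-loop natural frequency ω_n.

1 + K_p·G(s) = 0 gives s² + 3.5s + 2.461 = 0.
Matching s² + 2ζω_n s + ω_n²: ω_n = √2.461 = 1.569 rad/s and 2ζω_n = 3.5, so ζ = 3.5/(2·1.569) = 1.12.

ω_n = 1.57 rad/s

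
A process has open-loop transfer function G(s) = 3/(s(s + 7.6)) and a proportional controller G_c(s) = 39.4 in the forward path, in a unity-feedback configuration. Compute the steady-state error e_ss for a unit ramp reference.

0.0643

The loop has one pole at the origin (type 1). Velocity error constant K_v = lim_{s→0} s·G_c(s)G(s) = 39.4·3/7.6 = 15.55.
Steady-state error to a unit ramp: e_ss = 1/K_v = 0.0643.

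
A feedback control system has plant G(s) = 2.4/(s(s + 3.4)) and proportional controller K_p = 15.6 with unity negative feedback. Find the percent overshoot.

40.3%

From 1 + K_pG(s) = 0: s² + 3.4s + 37.44 = 0 ⇒ ω_n = 6.119, ζ = 0.2778.
%OS = 100·exp(−πζ/√(1−ζ²)) = 100·exp(−π·0.2778/√0.9228) = 40.3%.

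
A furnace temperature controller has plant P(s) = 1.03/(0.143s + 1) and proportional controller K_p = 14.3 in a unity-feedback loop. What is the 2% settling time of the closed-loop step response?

T_s ≈ 0.0364 s

Closed loop: T(s) = K_p·P/(1+K_p·P) = 14.73/(0.143s + 1 + 14.73), with pole at s = −(1 + 14.73)/0.143 = −110.
τ = 1/110 = 0.009091 s, so 2% settling time ≈ 4τ = 0.0364 s.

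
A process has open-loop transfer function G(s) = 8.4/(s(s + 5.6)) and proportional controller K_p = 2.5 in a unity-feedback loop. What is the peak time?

From 1 + K_pG(s) = 0: s² + 5.6s + 21 = 0 ⇒ ω_n = 4.583, ζ = 0.611.
Damped frequency ω_d = ω_n√(1−ζ²) = 3.628 rad/s, so peak time T_p = π/ω_d = 0.866 s.

T_p = 0.866 s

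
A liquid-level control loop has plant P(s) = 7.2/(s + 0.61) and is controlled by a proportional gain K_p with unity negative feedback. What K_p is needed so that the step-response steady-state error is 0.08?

K_p = 0.974

For a type-0 loop with proportional control, e_ss = 1/(1 + K_p·P(0)).
P(0) = 11.8. Require 1/(1 + K_p·11.8) = 0.08, so 1 + 11.8·K_p = 12.5.
K_p = (12.5 − 1)/11.8 = 0.974.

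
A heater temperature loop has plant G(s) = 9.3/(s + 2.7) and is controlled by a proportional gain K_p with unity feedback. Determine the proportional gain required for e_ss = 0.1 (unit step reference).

Steady-state error for a unit step on this type-0 loop is 1/(1 + K_p·G(0)).
G(0) = 3.444. Require 1/(1 + K_p·3.444) = 0.1, so 1 + 3.444·K_p = 10.
K_p = (10 − 1)/3.444 = 2.61.

K_p = 2.61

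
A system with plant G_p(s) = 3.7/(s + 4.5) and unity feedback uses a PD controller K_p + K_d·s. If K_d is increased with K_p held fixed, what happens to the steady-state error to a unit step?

K_d affects only the transient (the s-coefficient); the DC loop gain, and hence e_ss, depends only on K_p.

unchanged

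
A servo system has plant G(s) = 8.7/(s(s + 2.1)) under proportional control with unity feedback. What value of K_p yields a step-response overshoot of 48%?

K_p = 2.45

From %OS = 100·exp(−πζ/√(1−ζ²)) = 48%, ζ = −ln(0.48)/√(π²+ln²(0.48)) = 0.2275.
Characteristic equation s² + 2.1s + 8.7K_p = 0 gives ζ = 2.1/(2√(8.7K_p)).
Setting ζ = 0.2275: √(8.7K_p) = 2.1/(2·0.2275) = 4.615, so K_p = 21.3/8.7 = 2.45.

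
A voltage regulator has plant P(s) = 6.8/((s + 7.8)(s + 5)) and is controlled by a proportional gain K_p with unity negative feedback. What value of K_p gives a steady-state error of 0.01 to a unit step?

K_p = 568

The loop is type 0, so e_ss(step) = 1/(1 + K_pos) with K_pos = K_p·P(0).
P(0) = 0.1744. Require 1/(1 + K_p·0.1744) = 0.01, so 1 + 0.1744·K_p = 100.
K_p = (100 − 1)/0.1744 = 568.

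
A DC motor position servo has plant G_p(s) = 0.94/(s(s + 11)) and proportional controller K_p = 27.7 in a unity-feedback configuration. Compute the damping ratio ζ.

ζ = 1.08

1 + K_p·G_p(s) = 0 gives s² + 11s + 26.04 = 0.
So ω_n² = 26.04 ⇒ ω_n = 5.103 rad/s, and ζ = 11/(2ω_n) = 1.08.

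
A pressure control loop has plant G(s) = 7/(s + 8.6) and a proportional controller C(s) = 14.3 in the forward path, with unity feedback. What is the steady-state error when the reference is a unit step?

The loop is type 0. Static position error constant K_pos = C(0)·G(0) = 14.3·0.814 = 11.64.
Steady-state error to a unit step: e_ss = 1/(1+K_pos) = 1/12.64 = 0.0791.

0.0791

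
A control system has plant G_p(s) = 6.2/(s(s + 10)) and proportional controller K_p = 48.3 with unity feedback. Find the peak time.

The closed-loop denominator s² + 10s + 299.5 gives ω_n = √299.5 = 17.3 and ζ = 10/(2ω_n) = 0.2889.
Damped frequency ω_d = ω_n√(1−ζ²) = 16.57 rad/s, so peak time T_p = π/ω_d = 0.19 s.

T_p = 0.19 s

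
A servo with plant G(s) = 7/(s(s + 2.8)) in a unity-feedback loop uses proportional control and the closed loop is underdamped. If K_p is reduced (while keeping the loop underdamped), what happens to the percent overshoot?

decrease

ζ = 2.8/(2√(7K_p)) rises as K_p falls; higher damping means less overshoot.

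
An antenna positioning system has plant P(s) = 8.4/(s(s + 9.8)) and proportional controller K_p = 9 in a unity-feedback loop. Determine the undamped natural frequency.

ω_n = 8.69 rad/s

With unity feedback the closed-loop characteristic equation is s² + 9.8s + 9·8.4 = s² + 9.8s + 75.6 = 0.
So ω_n² = 75.6 ⇒ ω_n = 8.695 rad/s, and ζ = 9.8/(2ω_n) = 0.564.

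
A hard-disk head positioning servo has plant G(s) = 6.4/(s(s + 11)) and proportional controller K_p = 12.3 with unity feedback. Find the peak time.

From 1 + K_pG(s) = 0: s² + 11s + 78.72 = 0 ⇒ ω_n = 8.872, ζ = 0.6199.
Damped frequency ω_d = ω_n√(1−ζ²) = 6.962 rad/s, so peak time T_p = π/ω_d = 0.451 s.

T_p = 0.451 s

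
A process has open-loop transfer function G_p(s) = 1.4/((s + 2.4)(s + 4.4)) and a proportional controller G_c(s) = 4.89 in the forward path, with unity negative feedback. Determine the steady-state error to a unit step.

The loop is type 0. Static position error constant K_pos = G_c(0)·G_p(0) = 4.89·0.1326 = 0.6483.
Steady-state error to a unit step: e_ss = 1/(1+K_pos) = 1/1.648 = 0.607.

0.607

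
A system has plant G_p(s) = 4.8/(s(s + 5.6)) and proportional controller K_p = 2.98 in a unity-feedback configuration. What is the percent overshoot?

Closed-loop characteristic equation: s² + 5.6s + 14.3 = 0, so ω_n = 3.782 rad/s and ζ = 5.6/(2·3.782) = 0.7403.
%OS = 100·exp(−πζ/√(1−ζ²)) = 100·exp(−π·0.7403/√0.4519) = 3.14%.

3.14%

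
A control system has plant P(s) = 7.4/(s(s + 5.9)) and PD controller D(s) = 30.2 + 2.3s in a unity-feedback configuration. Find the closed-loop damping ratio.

ζ = 0.767

Forward path: (30.2 + 2.3s)·7.4/(s(s+5.9)). The closed-loop characteristic equation is s² + (5.9 + 7.4·2.3)s + 7.4·30.2 = 0.
That is s² + 22.92s + 223.5 = 0, so ω_n = 14.95 rad/s and ζ = 22.92/(2·14.95) = 0.7666.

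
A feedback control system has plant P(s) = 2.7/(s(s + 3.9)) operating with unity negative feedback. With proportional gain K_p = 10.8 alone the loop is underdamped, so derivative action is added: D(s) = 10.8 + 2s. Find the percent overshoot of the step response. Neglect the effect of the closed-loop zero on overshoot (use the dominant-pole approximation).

0.489%

Forward path: (10.8 + 2s)·2.7/(s(s+3.9)). The closed-loop characteristic equation is s² + (3.9 + 2.7·2)s + 2.7·10.8 = 0.
That is s² + 9.3s + 29.16 = 0, so ω_n = 5.4 rad/s and ζ = 9.3/(2·5.4) = 0.8611.
%OS = 100·exp(−πζ/√(1−ζ²)) = 0.489%.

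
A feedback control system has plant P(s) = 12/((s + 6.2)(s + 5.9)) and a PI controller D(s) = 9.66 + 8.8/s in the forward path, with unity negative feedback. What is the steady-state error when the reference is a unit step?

The open loop D(s)P(s) has a pole at the origin (type 1), so the static position error constant is infinite and e_ss = 1/(1+∞) = 0.

0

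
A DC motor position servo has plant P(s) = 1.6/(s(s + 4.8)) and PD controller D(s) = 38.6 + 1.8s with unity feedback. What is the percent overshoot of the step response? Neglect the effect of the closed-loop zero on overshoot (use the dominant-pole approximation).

Forward path: (38.6 + 1.8s)·1.6/(s(s+4.8)). The closed-loop characteristic equation is s² + (4.8 + 1.6·1.8)s + 1.6·38.6 = 0.
That is s² + 7.68s + 61.76 = 0, so ω_n = 7.859 rad/s and ζ = 7.68/(2·7.859) = 0.4886.
%OS = 100·exp(−πζ/√(1−ζ²)) = 17.2%.

17.2%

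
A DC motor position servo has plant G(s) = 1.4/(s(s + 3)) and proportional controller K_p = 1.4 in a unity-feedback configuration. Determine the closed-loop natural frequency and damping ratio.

1 + K_p·G(s) = 0 gives s² + 3s + 1.96 = 0.
So ω_n² = 1.96 ⇒ ω_n = 1.4 rad/s, and ζ = 3/(2ω_n) = 1.07.

ω_n = 1.4 rad/s, ζ = 1.07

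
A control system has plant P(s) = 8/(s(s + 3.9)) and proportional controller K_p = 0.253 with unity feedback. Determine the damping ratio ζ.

With unity feedback the closed-loop characteristic equation is s² + 3.9s + 0.253·8 = s² + 3.9s + 2.024 = 0.
So ω_n² = 2.024 ⇒ ω_n = 1.423 rad/s, and ζ = 3.9/(2ω_n) = 1.37.

ζ = 1.37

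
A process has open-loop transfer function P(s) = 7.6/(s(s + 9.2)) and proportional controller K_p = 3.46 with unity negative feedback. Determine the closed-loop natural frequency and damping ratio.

ω_n = 5.13 rad/s, ζ = 0.897

The closed-loop denominator is s(s+9.2) + 3.46·7.6 = s² + 9.2s + 26.3.
So ω_n² = 26.3 ⇒ ω_n = 5.128 rad/s, and ζ = 9.2/(2ω_n) = 0.897.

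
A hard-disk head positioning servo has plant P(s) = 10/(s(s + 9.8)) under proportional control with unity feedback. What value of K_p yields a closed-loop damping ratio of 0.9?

K_p = 2.96

Closed-loop characteristic equation: s² + 9.8s + K_p·10 = 0.
So ω_n = √(10K_p) and 2ζω_n = 9.8, giving ζ = 9.8/(2√(10K_p)).
Setting ζ = 0.9: √(10K_p) = 9.8/(2·0.9) = 5.444, so K_p = 29.64/10 = 2.96.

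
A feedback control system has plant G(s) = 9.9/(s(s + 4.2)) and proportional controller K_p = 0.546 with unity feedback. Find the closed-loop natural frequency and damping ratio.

ω_n = 2.32 rad/s, ζ = 0.903

1 + K_p·G(s) = 0 gives s² + 4.2s + 5.405 = 0.
So ω_n² = 5.405 ⇒ ω_n = 2.325 rad/s, and ζ = 4.2/(2ω_n) = 0.903.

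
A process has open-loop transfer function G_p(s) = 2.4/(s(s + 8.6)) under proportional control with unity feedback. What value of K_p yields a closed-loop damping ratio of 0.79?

K_p = 12.3

Closed-loop characteristic equation: s² + 8.6s + K_p·2.4 = 0.
So ω_n = √(2.4K_p) and 2ζω_n = 8.6, giving ζ = 8.6/(2√(2.4K_p)).
Setting ζ = 0.79: √(2.4K_p) = 8.6/(2·0.79) = 5.443, so K_p = 29.63/2.4 = 12.3.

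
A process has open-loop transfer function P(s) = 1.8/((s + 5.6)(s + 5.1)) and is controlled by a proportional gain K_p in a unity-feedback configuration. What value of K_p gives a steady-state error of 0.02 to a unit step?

The loop is type 0, so e_ss(step) = 1/(1 + K_pos) with K_pos = K_p·P(0).
P(0) = 0.06303. Require 1/(1 + K_p·0.06303) = 0.02, so 1 + 0.06303·K_p = 50.
K_p = (50 − 1)/0.06303 = 777.

K_p = 777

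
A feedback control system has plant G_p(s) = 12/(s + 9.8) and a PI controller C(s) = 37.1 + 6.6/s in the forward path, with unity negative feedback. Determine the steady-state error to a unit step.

0

The open loop C(s)G_p(s) has a pole at the origin (type 1), so the static position error constant is infinite and e_ss = 1/(1+∞) = 0.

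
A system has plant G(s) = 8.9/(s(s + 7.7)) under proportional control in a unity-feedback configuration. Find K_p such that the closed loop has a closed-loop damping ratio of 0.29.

K_p = 19.8

Closed-loop characteristic equation: s² + 7.7s + K_p·8.9 = 0.
So ω_n = √(8.9K_p) and 2ζω_n = 7.7, giving ζ = 7.7/(2√(8.9K_p)).
Setting ζ = 0.29: √(8.9K_p) = 7.7/(2·0.29) = 13.28, so K_p = 176.2/8.9 = 19.8.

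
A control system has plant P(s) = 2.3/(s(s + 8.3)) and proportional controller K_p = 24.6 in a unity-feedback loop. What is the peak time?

Closed-loop characteristic equation: s² + 8.3s + 56.58 = 0, so ω_n = 7.522 rad/s and ζ = 8.3/(2·7.522) = 0.5517.
Damped frequency ω_d = ω_n√(1−ζ²) = 6.274 rad/s, so peak time T_p = π/ω_d = 0.501 s.

T_p = 0.501 s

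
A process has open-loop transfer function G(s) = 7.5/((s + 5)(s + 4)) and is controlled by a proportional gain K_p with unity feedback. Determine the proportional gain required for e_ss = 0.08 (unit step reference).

The loop is type 0, so e_ss(step) = 1/(1 + K_pos) with K_pos = K_p·G(0).
G(0) = 0.375. Require 1/(1 + K_p·0.375) = 0.08, so 1 + 0.375·K_p = 12.5.
K_p = (12.5 − 1)/0.375 = 30.7.

K_p = 30.7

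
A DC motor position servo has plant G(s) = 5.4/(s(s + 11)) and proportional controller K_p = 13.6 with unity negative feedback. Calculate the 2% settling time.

T_s ≈ 0.727 s

From 1 + K_pG(s) = 0: s² + 11s + 73.44 = 0 ⇒ ω_n = 8.57, ζ = 0.6418.
2% settling time T_s ≈ 4/(ζω_n) = 4/5.5 = 0.727 s.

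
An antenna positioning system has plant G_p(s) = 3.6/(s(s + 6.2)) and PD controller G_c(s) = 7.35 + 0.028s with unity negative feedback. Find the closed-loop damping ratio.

ζ = 0.612

Forward path: (7.35 + 0.028s)·3.6/(s(s+6.2)). The closed-loop characteristic equation is s² + (6.2 + 3.6·0.028)s + 3.6·7.35 = 0.
That is s² + 6.301s + 26.46 = 0, so ω_n = 5.144 rad/s and ζ = 6.301/(2·5.144) = 0.6125.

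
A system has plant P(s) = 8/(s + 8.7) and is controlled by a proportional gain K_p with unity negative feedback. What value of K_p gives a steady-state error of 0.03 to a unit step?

For a type-0 loop with proportional control, e_ss = 1/(1 + K_p·P(0)).
P(0) = 0.9195. Require 1/(1 + K_p·0.9195) = 0.03, so 1 + 0.9195·K_p = 33.33.
K_p = (33.33 − 1)/0.9195 = 35.2.

K_p = 35.2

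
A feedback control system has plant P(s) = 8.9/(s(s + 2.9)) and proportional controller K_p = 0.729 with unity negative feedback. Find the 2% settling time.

From 1 + K_pP(s) = 0: s² + 2.9s + 6.488 = 0 ⇒ ω_n = 2.547, ζ = 0.5693.
2% settling time T_s ≈ 4/(ζω_n) = 4/1.45 = 2.76 s.

T_s ≈ 2.76 s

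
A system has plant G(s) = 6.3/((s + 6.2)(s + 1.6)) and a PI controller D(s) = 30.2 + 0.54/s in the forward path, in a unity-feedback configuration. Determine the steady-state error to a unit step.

The open loop D(s)G(s) has a pole at the origin (type 1), so the static position error constant is infinite and e_ss = 1/(1+∞) = 0.

0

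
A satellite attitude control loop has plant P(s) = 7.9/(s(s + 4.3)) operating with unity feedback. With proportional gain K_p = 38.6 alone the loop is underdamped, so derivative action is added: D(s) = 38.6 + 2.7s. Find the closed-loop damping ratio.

ζ = 0.734

Forward path: (38.6 + 2.7s)·7.9/(s(s+4.3)). The closed-loop characteristic equation is s² + (4.3 + 7.9·2.7)s + 7.9·38.6 = 0.
That is s² + 25.63s + 304.9 = 0, so ω_n = 17.46 rad/s and ζ = 25.63/(2·17.46) = 0.7339.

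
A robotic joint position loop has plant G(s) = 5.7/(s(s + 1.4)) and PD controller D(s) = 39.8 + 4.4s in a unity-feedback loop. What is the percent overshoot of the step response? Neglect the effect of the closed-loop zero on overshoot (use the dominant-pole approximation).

Forward path: (39.8 + 4.4s)·5.7/(s(s+1.4)). The closed-loop characteristic equation is s² + (1.4 + 5.7·4.4)s + 5.7·39.8 = 0.
That is s² + 26.48s + 226.9 = 0, so ω_n = 15.06 rad/s and ζ = 26.48/(2·15.06) = 0.879.
%OS = 100·exp(−πζ/√(1−ζ²)) = 0.305%.

0.305%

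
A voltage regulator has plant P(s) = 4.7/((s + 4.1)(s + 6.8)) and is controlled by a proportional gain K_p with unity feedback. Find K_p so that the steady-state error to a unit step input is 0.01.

K_p = 587

Steady-state error for a unit step on this type-0 loop is 1/(1 + K_p·P(0)).
P(0) = 0.1686. Require 1/(1 + K_p·0.1686) = 0.01, so 1 + 0.1686·K_p = 100.
K_p = (100 − 1)/0.1686 = 587.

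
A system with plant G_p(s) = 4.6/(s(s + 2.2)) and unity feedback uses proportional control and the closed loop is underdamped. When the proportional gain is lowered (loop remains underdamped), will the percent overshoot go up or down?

decrease

ζ = 2.2/(2√(4.6K_p)) rises as K_p falls; higher damping means less overshoot.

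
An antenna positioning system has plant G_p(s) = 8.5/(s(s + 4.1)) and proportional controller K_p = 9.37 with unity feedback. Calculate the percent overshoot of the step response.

47.6%

Closed-loop characteristic equation: s² + 4.1s + 79.64 = 0, so ω_n = 8.924 rad/s and ζ = 4.1/(2·8.924) = 0.2297.
%OS = 100·exp(−πζ/√(1−ζ²)) = 100·exp(−π·0.2297/√0.9472) = 47.6%.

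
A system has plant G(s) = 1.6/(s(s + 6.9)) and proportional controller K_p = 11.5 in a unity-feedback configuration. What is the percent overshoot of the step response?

1.42%

Closed-loop characteristic equation: s² + 6.9s + 18.4 = 0, so ω_n = 4.29 rad/s and ζ = 6.9/(2·4.29) = 0.8043.
%OS = 100·exp(−πζ/√(1−ζ²)) = 100·exp(−π·0.8043/√0.3531) = 1.42%.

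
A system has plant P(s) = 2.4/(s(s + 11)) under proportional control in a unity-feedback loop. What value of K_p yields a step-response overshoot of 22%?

K_p = 66.9

From %OS = 100·exp(−πζ/√(1−ζ²)) = 22%, ζ = −ln(0.22)/√(π²+ln²(0.22)) = 0.4342.
Characteristic equation s² + 11s + 2.4K_p = 0 gives ζ = 11/(2√(2.4K_p)).
Setting ζ = 0.4342: √(2.4K_p) = 11/(2·0.4342) = 12.67, so K_p = 160.5/2.4 = 66.9.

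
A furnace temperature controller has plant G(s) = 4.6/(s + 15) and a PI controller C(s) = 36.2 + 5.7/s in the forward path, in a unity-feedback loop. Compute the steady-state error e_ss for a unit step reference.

The open loop C(s)G(s) has a pole at the origin (type 1), so the static position error constant is infinite and e_ss = 1/(1+∞) = 0.

0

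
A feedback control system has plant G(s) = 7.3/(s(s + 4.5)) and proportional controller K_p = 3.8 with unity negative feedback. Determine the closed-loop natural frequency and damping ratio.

ω_n = 5.27 rad/s, ζ = 0.427

The closed-loop denominator is s(s+4.5) + 3.8·7.3 = s² + 4.5s + 27.74.
So ω_n² = 27.74 ⇒ ω_n = 5.267 rad/s, and ζ = 4.5/(2ω_n) = 0.427.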